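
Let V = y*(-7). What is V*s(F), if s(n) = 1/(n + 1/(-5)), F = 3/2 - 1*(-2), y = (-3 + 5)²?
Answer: -280/33 ≈ -8.4848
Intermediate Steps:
y = 4 (y = 2² = 4)
F = 7/2 (F = 3*(½) + 2 = 3/2 + 2 = 7/2 ≈ 3.5000)
V = -28 (V = 4*(-7) = -28)
s(n) = 1/(-⅕ + n) (s(n) = 1/(n - ⅕) = 1/(-⅕ + n))
V*s(F) = -140/(-1 + 5*(7/2)) = -140/(-1 + 35/2) = -140/33/2 = -140*2/33 = -28*10/33 = -280/33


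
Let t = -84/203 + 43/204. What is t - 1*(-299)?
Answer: 1767683/5916 ≈ 298.80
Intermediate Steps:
t = -1201/5916 (t = -84*1/203 + 43*(1/204) = -12/29 + 43/204 = -1201/5916 ≈ -0.20301)
t - 1*(-299) = -1201/5916 - 1*(-299) = -1201/5916 + 299 = 1767683/5916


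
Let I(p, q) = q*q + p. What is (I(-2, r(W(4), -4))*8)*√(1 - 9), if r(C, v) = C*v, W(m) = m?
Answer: 4064*I*√2 ≈ 5747.4*I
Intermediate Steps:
I(p, q) = p + q² (I(p, q) = q² + p = p + q²)
(I(-2, r(W(4), -4))*8)*√(1 - 9) = ((-2 + (4*(-4))²)*8)*√(1 - 9) = ((-2 + (-16)²)*8)*√(-8) = ((-2 + 256)*8)*(2*I*√2) = (254*8)*(2*I*√2) = 2032*(2*I*√2) = 4064*I*√2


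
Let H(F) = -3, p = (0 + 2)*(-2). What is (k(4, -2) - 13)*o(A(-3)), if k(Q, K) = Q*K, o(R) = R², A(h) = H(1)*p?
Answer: -3024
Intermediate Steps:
p = -4 (p = 2*(-2) = -4)
A(h) = 12 (A(h) = -3*(-4) = 12)
k(Q, K) = K*Q
(k(4, -2) - 13)*o(A(-3)) = (-2*4 - 13)*12² = (-8 - 13)*144 = -21*144 = -3024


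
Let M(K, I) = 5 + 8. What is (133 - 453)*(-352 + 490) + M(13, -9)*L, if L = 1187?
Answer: -28729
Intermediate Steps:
M(K, I) = 13
(133 - 453)*(-352 + 490) + M(13, -9)*L = (133 - 453)*(-352 + 490) + 13*1187 = -320*138 + 15431 = -44160 + 15431 = -28729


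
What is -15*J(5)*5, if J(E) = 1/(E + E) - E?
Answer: 735/2 ≈ 367.50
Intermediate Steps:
J(E) = 1/(2*E) - E
-15*J(5)*5 = -15*((½)/5 - 1*5)*5 = -15*((½)*(⅕) - 5)*5 = -15*(⅒ - 5)*5 = -15*(-49/10)*5 = (147/2)*5 = 735/2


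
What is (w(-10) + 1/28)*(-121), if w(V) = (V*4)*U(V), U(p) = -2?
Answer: -271161/28 ≈ -9684.3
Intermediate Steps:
w(V) = -8*V (w(V) = (V*4)*(-2) = (4*V)*(-2) = -8*V)
(w(-10) + 1/28)*(-121) = (-8*(-10) + 1/28)*(-121) = (80 + 1/28)*(-121) = (2241/28)*(-121) = -271161/28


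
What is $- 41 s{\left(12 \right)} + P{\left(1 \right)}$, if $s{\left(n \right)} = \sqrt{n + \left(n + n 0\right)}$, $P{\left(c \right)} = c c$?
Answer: $1 - 82 \sqrt{6} \approx -199.86$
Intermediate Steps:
$P{\left(c \right)} = c^{2}$
$s{\left(n \right)} = \sqrt{2} \sqrt{n}$ ($s{\left(n \right)} = \sqrt{n + \left(n + 0\right)} = \sqrt{n + n} = \sqrt{2 n} = \sqrt{2} \sqrt{n}$)
$- 41 s{\left(12 \right)} + P{\left(1 \right)} = - 41 \sqrt{2} \sqrt{12} + 1^{2} = - 41 \sqrt{2} \cdot 2 \sqrt{3} + 1 = - 41 \cdot 2 \sqrt{6} + 1 = - 82 \sqrt{6} + 1 = 1 - 82 \sqrt{6}$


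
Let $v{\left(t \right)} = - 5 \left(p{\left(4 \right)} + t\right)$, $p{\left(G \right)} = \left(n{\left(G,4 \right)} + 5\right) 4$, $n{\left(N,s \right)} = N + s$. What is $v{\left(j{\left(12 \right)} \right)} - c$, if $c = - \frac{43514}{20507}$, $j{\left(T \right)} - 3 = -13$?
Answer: $- \frac{4262956}{20507} \approx -207.88$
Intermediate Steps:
$j{\left(T \right)} = -10$ ($j{\left(T \right)} = 3 - 13 = -10$)
$p{\left(G \right)} = 36 + 4 G$ ($p{\left(G \right)} = \left(\left(G + 4\right) + 5\right) 4 = \left(\left(4 + G\right) + 5\right) 4 = \left(9 + G\right) 4 = 36 + 4 G$)
$v{\left(t \right)} = -260 - 5 t$ ($v{\left(t \right)} = - 5 \left(\left(36 + 4 \cdot 4\right) + t\right) = - 5 \left(\left(36 + 16\right) + t\right) = - 5 \left(52 + t\right) = -260 - 5 t$)
$c = - \frac{43514}{20507}$ ($c = \left(-43514\right) \frac{1}{20507} = - \frac{43514}{20507} \approx -2.1219$)
$v{\left(j{\left(12 \right)} \right)} - c = \left(-260 - -50\right) - - \frac{43514}{20507} = \left(-260 + 50\right) + \frac{43514}{20507} = -210 + \frac{43514}{20507} = - \frac{4262956}{20507}$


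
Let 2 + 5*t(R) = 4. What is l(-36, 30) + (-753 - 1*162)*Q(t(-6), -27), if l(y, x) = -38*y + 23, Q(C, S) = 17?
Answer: -14164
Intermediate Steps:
t(R) = ⅖ (t(R) = -⅖ + (⅕)*4 = -⅖ + ⅘ = ⅖)
l(y, x) = 23 - 38*y
l(-36, 30) + (-753 - 1*162)*Q(t(-6), -27) = (23 - 38*(-36)) + (-753 - 1*162)*17 = (23 + 1368) + (-753 - 162)*17 = 1391 - 915*17 = 1391 - 15555 = -14164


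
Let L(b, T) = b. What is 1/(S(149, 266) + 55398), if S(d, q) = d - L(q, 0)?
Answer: 1/55281 ≈ 1.8089e-5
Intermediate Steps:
S(d, q) = d - q
1/(S(149, 266) + 55398) = 1/((149 - 1*266) + 55398) = 1/((149 - 266) + 55398) = 1/(-117 + 55398) = 1/55281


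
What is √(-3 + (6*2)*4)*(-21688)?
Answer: -65064*√5 ≈ -1.4549e+5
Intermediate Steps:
√(-3 + (6*2)*4)*(-21688) = √(-3 + 12*4)*(-21688) = √(-3 + 48)*(-21688) = √45*(-21688) = (3*√5)*(-21688) = -65064*√5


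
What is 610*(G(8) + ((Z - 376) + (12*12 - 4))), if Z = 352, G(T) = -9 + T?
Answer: 70150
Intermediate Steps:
610*(G(8) + ((Z - 376) + (12*12 - 4))) = 610*((-9 + 8) + ((352 - 376) + (12*12 - 4))) = 610*(-1 + (-24 + (144 - 4))) = 610*(-1 + (-24 + 140)) = 610*(-1 + 116) = 610*115 = 70150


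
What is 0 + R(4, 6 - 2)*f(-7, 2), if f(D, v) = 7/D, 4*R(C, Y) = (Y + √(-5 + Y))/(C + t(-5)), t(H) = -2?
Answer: -½ - I/8 ≈ -0.5 - 0.125*I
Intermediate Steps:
R(C, Y) = (Y + √(-5 + Y))/(4*(-2 + C)) (R(C, Y) = ((Y + √(-5 + Y))/(C - 2))/4 = ((Y + √(-5 + Y))/(-2 + C))/4 = (Y + √(-5 + Y))/(4*(-2 + C)))
0 + R(4, 6 - 2)*f(-7, 2) = 0 + (((6 - 2) + √(-5 + (6 - 2)))/(4*(-2 + 4)))*(7/(-7)) = 0 + ((¼)*(4 + √(-5 + 4))/2)*(7*(-⅐)) = 0 + ((¼)*(½)*(4 + √(-1)))*(-1) = 0 + ((¼)*(½)*(4 + I))*(-1) = 0 + (½ + I/8)*(-1) = 0 + (-½ - I/8) = -½ - I/8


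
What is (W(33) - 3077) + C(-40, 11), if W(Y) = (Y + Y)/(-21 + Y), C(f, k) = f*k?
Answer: -7023/2 ≈ -3511.5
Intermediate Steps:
W(Y) = 2*Y/(-21 + Y) (W(Y) = (2*Y)/(-21 + Y) = 2*Y/(-21 + Y))
(W(33) - 3077) + C(-40, 11) = (2*33/(-21 + 33) - 3077) - 40*11 = (2*33/12 - 3077) - 440 = (2*33*(1/12) - 3077) - 440 = (11/2 - 3077) - 440 = -6143/2 - 440 = -7023/2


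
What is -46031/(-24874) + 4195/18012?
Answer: 466728401/224015244 ≈ 2.0835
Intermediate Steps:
-46031/(-24874) + 4195/18012 = -46031*(-1/24874) + 4195*(1/18012) = 46031/24874 + 4195/18012 = 466728401/224015244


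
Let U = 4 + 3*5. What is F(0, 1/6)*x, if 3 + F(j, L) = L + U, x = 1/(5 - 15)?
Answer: -97/60 ≈ -1.6167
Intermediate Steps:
U = 19 (U = 4 + 15 = 19)
x = -⅒ (x = 1/(-10) = -⅒ ≈ -0.10000)
F(j, L) = 16 + L (F(j, L) = -3 + (L + 19) = -3 + (19 + L) = 16 + L)
F(0, 1/6)*x = (16 + 1/6)*(-⅒) = (16 + ⅙)*(-⅒) = (97/6)*(-⅒) = -97/60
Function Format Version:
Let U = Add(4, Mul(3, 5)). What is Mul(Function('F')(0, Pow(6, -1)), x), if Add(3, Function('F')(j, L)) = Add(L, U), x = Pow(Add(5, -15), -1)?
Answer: Rational(-97, 60) ≈ -1.6167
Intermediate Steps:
U = 19 (U = Add(4, 15) = 19)
x = Rational(-1, 10) (x = Pow(-10, -1) = Rational(-1, 10) ≈ -0.10000)
Function('F')(j, L) = Add(16, L) (Function('F')(j, L) = Add(-3, Add(L, 19)) = Add(-3, Add(19, L)) = Add(16, L))
Mul(Function('F')(0, Pow(6, -1)), x) = Mul(Add(16, Pow(6, -1)), Rational(-1, 10)) = Mul(Add(16, Rational(1, 6)), Rational(-1, 10)) = Mul(Rational(97, 6), Rational(-1, 10)) = Rational(-97, 60)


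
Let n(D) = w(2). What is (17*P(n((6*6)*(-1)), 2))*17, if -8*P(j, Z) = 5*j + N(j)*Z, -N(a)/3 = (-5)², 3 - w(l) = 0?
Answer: 39015/8 ≈ 4876.9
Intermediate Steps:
w(l) = 3 (w(l) = 3 - 1*0 = 3 + 0 = 3)
N(a) = -75 (N(a) = -3*(-5)² = -3*25 = -75)
n(D) = 3
P(j, Z) = -5*j/8 + 75*Z/8 (P(j, Z) = -(5*j - 75*Z)/8 = -(-75*Z + 5*j)/8 = -5*j/8 + 75*Z/8)
(17*P(n((6*6)*(-1)), 2))*17 = (17*(-5/8*3 + (75/8)*2))*17 = (17*(-15/8 + 75/4))*17 = (17*(135/8))*17 = (2295/8)*17 = 39015/8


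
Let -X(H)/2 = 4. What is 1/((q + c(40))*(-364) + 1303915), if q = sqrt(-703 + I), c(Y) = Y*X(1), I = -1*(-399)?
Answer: 1420395/2017562234809 + 1456*I*sqrt(19)/2017562234809 ≈ 7.0402e-7 + 3.1457e-9*I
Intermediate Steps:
X(H) = -8 (X(H) = -2*4 = -8)
I = 399
c(Y) = -8*Y (c(Y) = Y*(-8) = -8*Y)
q = 4*I*sqrt(19) (q = sqrt(-703 + 399) = sqrt(-304) = 4*I*sqrt(19) ≈ 17.436*I)
1/((q + c(40))*(-364) + 1303915) = 1/((4*I*sqrt(19) - 8*40)*(-364) + 1303915) = 1/((4*I*sqrt(19) - 320)*(-364) + 1303915) = 1/((-320 + 4*I*sqrt(19))*(-364) + 1303915) = 1/((116480 - 1456*I*sqrt(19)) + 1303915) = 1/(1420395 - 1456*I*sqrt(19))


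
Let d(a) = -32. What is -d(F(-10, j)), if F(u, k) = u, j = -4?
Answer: 32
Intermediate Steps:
-d(F(-10, j)) = -1*(-32) = 32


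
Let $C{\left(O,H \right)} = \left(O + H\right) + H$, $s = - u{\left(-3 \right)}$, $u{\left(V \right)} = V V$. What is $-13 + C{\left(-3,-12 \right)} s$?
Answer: $230$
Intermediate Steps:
$u{\left(V \right)} = V^{2}$
$s = -9$ ($s = - \left(-3\right)^{2} = \left(-1\right) 9 = -9$)
$C{\left(O,H \right)} = O + 2 H$ ($C{\left(O,H \right)} = \left(H + O\right) + H = O + 2 H$)
$-13 + C{\left(-3,-12 \right)} s = -13 + \left(-3 + 2 \left(-12\right)\right) \left(-9\right) = -13 + \left(-3 - 24\right) \left(-9\right) = -13 - -243 = -13 + 243 = 230$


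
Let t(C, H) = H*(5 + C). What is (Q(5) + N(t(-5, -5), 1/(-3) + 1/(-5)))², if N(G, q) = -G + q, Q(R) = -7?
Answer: 12769/225 ≈ 56.751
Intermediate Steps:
N(G, q) = q - G
(Q(5) + N(t(-5, -5), 1/(-3) + 1/(-5)))² = (-7 + ((1/(-3) + 1/(-5)) - (-5)*(5 - 5)))² = (-7 + ((1*(-⅓) + 1*(-⅕)) - (-5)*0))² = (-7 + ((-⅓ - ⅕) - 1*0))² = (-7 + (-8/15 + 0))² = (-7 - 8/15)² = (-113/15)² = 12769/225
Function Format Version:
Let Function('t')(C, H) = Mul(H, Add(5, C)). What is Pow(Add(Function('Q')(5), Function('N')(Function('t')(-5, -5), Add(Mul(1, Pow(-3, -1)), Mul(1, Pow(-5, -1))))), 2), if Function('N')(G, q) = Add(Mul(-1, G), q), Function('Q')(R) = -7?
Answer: Rational(12769, 225) ≈ 56.751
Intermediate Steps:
Function('N')(G, q) = Add(q, Mul(-1, G))
Pow(Add(Function('Q')(5), Function('N')(Function('t')(-5, -5), Add(Mul(1, Pow(-3, -1)), Mul(1, Pow(-5, -1))))), 2) = Pow(Add(-7, Add(Add(Mul(1, Pow(-3, -1)), Mul(1, Pow(-5, -1))), Mul(-1, Mul(-5, Add(5, -5))))), 2) = Pow(Add(-7, Add(Add(Mul(1, Rational(-1, 3)), Mul(1, Rational(-1, 5))), Mul(-1, Mul(-5, 0)))), 2) = Pow(Add(-7, Add(Add(Rational(-1, 3), Rational(-1, 5)), Mul(-1, 0))), 2) = Pow(Add(-7, Add(Rational(-8, 15), 0)), 2) = Pow(Add(-7, Rational(-8, 15)), 2) = Pow(Rational(-113, 15), 2) = Rational(12769, 225)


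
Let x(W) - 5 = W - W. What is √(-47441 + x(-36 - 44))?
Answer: 2*I*√11859 ≈ 217.8*I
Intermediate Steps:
x(W) = 5 (x(W) = 5 + (W - W) = 5 + 0 = 5)
√(-47441 + x(-36 - 44)) = √(-47441 + 5) = √(-47436) = 2*I*√11859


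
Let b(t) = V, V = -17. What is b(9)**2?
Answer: 289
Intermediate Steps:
b(t) = -17
b(9)**2 = (-17)**2 = 289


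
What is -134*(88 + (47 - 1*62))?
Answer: -9782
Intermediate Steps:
-134*(88 + (47 - 1*62)) = -134*(88 + (47 - 62)) = -134*(88 - 15) = -134*73 = -9782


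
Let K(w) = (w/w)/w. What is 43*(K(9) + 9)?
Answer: 3526/9 ≈ 391.78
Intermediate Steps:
K(w) = 1/w
43*(K(9) + 9) = 43*(1/9 + 9) = 43*(⅑ + 9) = 43*(82/9) = 3526/9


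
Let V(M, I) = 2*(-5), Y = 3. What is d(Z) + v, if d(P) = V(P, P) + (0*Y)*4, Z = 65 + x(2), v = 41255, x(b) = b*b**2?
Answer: 41245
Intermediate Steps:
x(b) = b**3
V(M, I) = -10
Z = 73 (Z = 65 + 2**3 = 65 + 8 = 73)
d(P) = -10 (d(P) = -10 + (0*3)*4 = -10 + 0*4 = -10 + 0 = -10)
d(Z) + v = -10 + 41255 = 41245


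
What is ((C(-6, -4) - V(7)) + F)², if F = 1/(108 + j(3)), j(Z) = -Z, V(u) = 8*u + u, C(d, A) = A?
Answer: 49477156/11025 ≈ 4487.7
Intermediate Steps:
V(u) = 9*u
F = 1/105 (F = 1/(108 - 1*3) = 1/(108 - 3) = 1/105 ≈ 0.0095238)
((C(-6, -4) - V(7)) + F)² = ((-4 - 9*7) + 1/105)² = ((-4 - 1*63) + 1/105)² = ((-4 - 63) + 1/105)² = (-67 + 1/105)² = (-7034/105)² = 49477156/11025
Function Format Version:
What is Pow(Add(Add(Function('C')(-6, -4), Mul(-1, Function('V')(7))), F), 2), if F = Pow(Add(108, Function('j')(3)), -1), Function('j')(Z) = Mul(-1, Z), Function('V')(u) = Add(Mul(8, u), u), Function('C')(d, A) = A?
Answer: Rational(49477156, 11025) ≈ 4487.7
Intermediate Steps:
Function('V')(u) = Mul(9, u)
F = Rational(1, 105) (F = Pow(Add(108, Mul(-1, 3)), -1) = Pow(Add(108, -3), -1) = Pow(105, -1) = Rational(1, 105) ≈ 0.0095238)
Pow(Add(Add(Function('C')(-6, -4), Mul(-1, Function('V')(7))), F), 2) = Pow(Add(Add(-4, Mul(-1, Mul(9, 7))), Rational(1, 105)), 2) = Pow(Add(Add(-4, Mul(-1, 63)), Rational(1, 105)), 2) = Pow(Add(Add(-4, -63), Rational(1, 105)), 2) = Pow(Add(-67, Rational(1, 105)), 2) = Pow(Rational(-7034, 105), 2) = Rational(49477156, 11025)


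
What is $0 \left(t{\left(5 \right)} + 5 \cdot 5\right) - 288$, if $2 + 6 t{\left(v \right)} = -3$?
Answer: $-288$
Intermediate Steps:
$t{\left(v \right)} = - \frac{5}{6}$ ($t{\left(v \right)} = - \frac{1}{3} + \frac{1}{6} \left(-3\right) = - \frac{1}{3} - \frac{1}{2} = - \frac{5}{6}$)
$0 \left(t{\left(5 \right)} + 5 \cdot 5\right) - 288 = 0 \left(- \frac{5}{6} + 5 \cdot 5\right) - 288 = 0 \left(- \frac{5}{6} + 25\right) - 288 = 0 \cdot \frac{145}{6} - 288 = 0 - 288 = -288$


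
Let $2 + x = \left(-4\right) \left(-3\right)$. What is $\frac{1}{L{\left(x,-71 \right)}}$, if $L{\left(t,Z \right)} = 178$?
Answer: $\frac{1}{178} \approx 0.005618$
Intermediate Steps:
$x = 10$ ($x = -2 - -12 = -2 + 12 = 10$)
$\frac{1}{L{\left(x,-71 \right)}} = \frac{1}{178}$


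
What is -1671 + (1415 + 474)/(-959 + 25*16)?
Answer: -935978/559 ≈ -1674.4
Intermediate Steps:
-1671 + (1415 + 474)/(-959 + 25*16) = -1671 + 1889/(-959 + 400) = -1671 + 1889/(-559) = -1671 + 1889*(-1/559) = -1671 - 1889/559 = -935978/559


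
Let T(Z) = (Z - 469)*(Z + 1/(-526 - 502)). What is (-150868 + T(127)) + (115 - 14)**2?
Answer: -94627743/514 ≈ -1.8410e+5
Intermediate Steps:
T(Z) = (-469 + Z)*(-1/1028 + Z) (T(Z) = (-469 + Z)*(Z + 1/(-1028)) = (-469 + Z)*(Z - 1/1028) = (-469 + Z)*(-1/1028 + Z))
(-150868 + T(127)) + (115 - 14)**2 = (-150868 + (469/1028 + 127**2 - 482133/1028*127)) + (115 - 14)**2 = (-150868 + (469/1028 + 16129 - 61230891/1028)) + 101**2 = (-150868 - 22324905/514) + 10201 = -99871057/514 + 10201 = -94627743/514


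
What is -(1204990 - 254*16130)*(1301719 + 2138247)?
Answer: 9948484870980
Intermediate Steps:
-(1204990 - 254*16130)*(1301719 + 2138247) = -(1204990 - 4097020)*3439966 = -(-2892030)*3439966 = -1*(-9948484870980) = 9948484870980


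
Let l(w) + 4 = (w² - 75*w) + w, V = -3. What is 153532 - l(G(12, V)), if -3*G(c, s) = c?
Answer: 153224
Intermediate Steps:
G(c, s) = -c/3
l(w) = -4 + w² - 74*w (l(w) = -4 + ((w² - 75*w) + w) = -4 + (w² - 74*w) = -4 + w² - 74*w)
153532 - l(G(12, V)) = 153532 - (-4 + (-⅓*12)² - (-74)*12/3) = 153532 - (-4 + (-4)² - 74*(-4)) = 153532 - (-4 + 16 + 296) = 153532 - 1*308 = 153532 - 308 = 153224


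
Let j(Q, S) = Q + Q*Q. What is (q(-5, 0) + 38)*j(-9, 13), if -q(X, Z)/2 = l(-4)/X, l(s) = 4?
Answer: 14256/5 ≈ 2851.2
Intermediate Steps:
q(X, Z) = -8/X
j(Q, S) = Q + Q²
(q(-5, 0) + 38)*j(-9, 13) = (-8/(-5) + 38)*(-9*(1 - 9)) = (-8*(-⅕) + 38)*(-9*(-8)) = (8/5 + 38)*72 = (198/5)*72 = 14256/5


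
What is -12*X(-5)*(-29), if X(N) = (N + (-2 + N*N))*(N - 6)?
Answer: -68904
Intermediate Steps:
X(N) = (-6 + N)*(-2 + N + N²) (X(N) = (N + (-2 + N²))*(-6 + N) = (-2 + N + N²)*(-6 + N) = (-6 + N)*(-2 + N + N²))
-12*X(-5)*(-29) = -12*(12 + (-5)³ - 8*(-5) - 5*(-5)²)*(-29) = -12*(12 - 125 + 40 - 5*25)*(-29) = -12*(12 - 125 + 40 - 125)*(-29) = -12*(-198)*(-29) = 2376*(-29) = -68904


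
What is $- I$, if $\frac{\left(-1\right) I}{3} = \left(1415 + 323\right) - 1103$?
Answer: $1905$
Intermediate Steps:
$I = -1905$ ($I = - 3 \left(\left(1415 + 323\right) - 1103\right) = - 3 \left(1738 - 1103\right) = \left(-3\right) 635 = -1905$)
$- I = \left(-1\right) \left(-1905\right) = 1905$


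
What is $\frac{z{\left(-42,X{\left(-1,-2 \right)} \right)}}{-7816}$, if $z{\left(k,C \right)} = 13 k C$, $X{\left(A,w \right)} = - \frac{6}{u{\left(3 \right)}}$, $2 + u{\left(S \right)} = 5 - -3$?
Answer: $- \frac{273}{3908} \approx -0.069857$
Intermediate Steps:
$u{\left(S \right)} = 6$ ($u{\left(S \right)} = -2 + \left(5 - -3\right) = -2 + \left(5 + 3\right) = -2 + 8 = 6$)
$X{\left(A,w \right)} = -1$ ($X{\left(A,w \right)} = - \frac{6}{6} = \left(-6\right) \frac{1}{6} = -1$)
$z{\left(k,C \right)} = 13 C k$
$\frac{z{\left(-42,X{\left(-1,-2 \right)} \right)}}{-7816} = \frac{13 \left(-1\right) \left(-42\right)}{-7816} = 546 \left(- \frac{1}{7816}\right) = - \frac{273}{3908}$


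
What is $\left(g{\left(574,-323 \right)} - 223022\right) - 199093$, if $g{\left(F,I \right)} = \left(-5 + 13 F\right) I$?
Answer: $-2830726$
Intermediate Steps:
$g{\left(F,I \right)} = I \left(-5 + 13 F\right)$
$\left(g{\left(574,-323 \right)} - 223022\right) - 199093 = \left(- 323 \left(-5 + 13 \cdot 574\right) - 223022\right) - 199093 = \left(- 323 \left(-5 + 7462\right) - 223022\right) - 199093 = \left(\left(-323\right) 7457 - 223022\right) - 199093 = \left(-2408611 - 223022\right) - 199093 = -2631633 - 199093 = -2830726$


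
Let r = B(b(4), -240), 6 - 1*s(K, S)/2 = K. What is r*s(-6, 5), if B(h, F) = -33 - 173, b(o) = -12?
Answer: -4944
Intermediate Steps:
s(K, S) = 12 - 2*K
B(h, F) = -206
r = -206
r*s(-6, 5) = -206*(12 - 2*(-6)) = -206*(12 + 12) = -206*24 = -4944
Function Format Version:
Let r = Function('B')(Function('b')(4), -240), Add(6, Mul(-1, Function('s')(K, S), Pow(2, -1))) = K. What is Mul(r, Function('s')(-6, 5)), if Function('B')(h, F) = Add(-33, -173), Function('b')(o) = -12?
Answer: -4944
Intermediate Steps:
Function('s')(K, S) = Add(12, Mul(-2, K))
Function('B')(h, F) = -206
r = -206
Mul(r, Function('s')(-6, 5)) = Mul(-206, Add(12, Mul(-2, -6))) = Mul(-206, Add(12, 12)) = Mul(-206, 24) = -4944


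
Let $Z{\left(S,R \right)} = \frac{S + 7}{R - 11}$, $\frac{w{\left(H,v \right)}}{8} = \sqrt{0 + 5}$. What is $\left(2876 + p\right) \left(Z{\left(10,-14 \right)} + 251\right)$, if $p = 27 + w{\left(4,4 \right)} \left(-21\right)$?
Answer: $\frac{18166974}{25} - \frac{1051344 \sqrt{5}}{25} \approx 6.3264 \cdot 10^{5}$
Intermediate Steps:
$w{\left(H,v \right)} = 8 \sqrt{5}$ ($w{\left(H,v \right)} = 8 \sqrt{0 + 5} = 8 \sqrt{5}$)
$Z{\left(S,R \right)} = \frac{7 + S}{-11 + R}$
$p = 27 - 168 \sqrt{5}$ ($p = 27 + 8 \sqrt{5} \left(-21\right) = 27 - 168 \sqrt{5} \approx -348.66$)
$\left(2876 + p\right) \left(Z{\left(10,-14 \right)} + 251\right) = \left(2876 + \left(27 - 168 \sqrt{5}\right)\right) \left(\frac{7 + 10}{-11 - 14} + 251\right) = \left(2903 - 168 \sqrt{5}\right) \left(\frac{1}{-25} \cdot 17 + 251\right) = \left(2903 - 168 \sqrt{5}\right) \left(\left(- \frac{1}{25}\right) 17 + 251\right) = \left(2903 - 168 \sqrt{5}\right) \left(- \frac{17}{25} + 251\right) = \left(2903 - 168 \sqrt{5}\right) \frac{6258}{25} = \frac{18166974}{25} - \frac{1051344 \sqrt{5}}{25}$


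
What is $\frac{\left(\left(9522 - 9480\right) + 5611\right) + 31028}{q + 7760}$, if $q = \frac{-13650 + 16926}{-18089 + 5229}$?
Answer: $\frac{117929415}{24947581} \approx 4.7271$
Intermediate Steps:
$q = - \frac{819}{3215}$ ($q = \frac{3276}{-12860} = 3276 \left(- \frac{1}{12860}\right) = - \frac{819}{3215} \approx -0.25474$)
$\frac{\left(\left(9522 - 9480\right) + 5611\right) + 31028}{q + 7760} = \frac{\left(\left(9522 - 9480\right) + 5611\right) + 31028}{- \frac{819}{3215} + 7760} = \frac{\left(42 + 5611\right) + 31028}{\frac{24947581}{3215}} = \left(5653 + 31028\right) \frac{3215}{24947581} = 36681 \cdot \frac{3215}{24947581} = \frac{117929415}{24947581}$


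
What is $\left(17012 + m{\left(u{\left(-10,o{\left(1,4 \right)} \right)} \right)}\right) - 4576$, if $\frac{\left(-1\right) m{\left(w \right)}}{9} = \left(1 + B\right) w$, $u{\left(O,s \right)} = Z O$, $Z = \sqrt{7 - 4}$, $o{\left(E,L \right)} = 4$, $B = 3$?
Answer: $12436 + 360 \sqrt{3} \approx 13060.0$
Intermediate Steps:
$Z = \sqrt{3} \approx 1.732$
$u{\left(O,s \right)} = O \sqrt{3}$ ($u{\left(O,s \right)} = \sqrt{3} O = O \sqrt{3}$)
$m{\left(w \right)} = - 36 w$ ($m{\left(w \right)} = - 9 \left(1 + 3\right) w = - 9 \cdot 4 w = - 36 w$)
$\left(17012 + m{\left(u{\left(-10,o{\left(1,4 \right)} \right)} \right)}\right) - 4576 = \left(17012 - 36 \left(- 10 \sqrt{3}\right)\right) - 4576 = \left(17012 + 360 \sqrt{3}\right) - 4576 = 12436 + 360 \sqrt{3}$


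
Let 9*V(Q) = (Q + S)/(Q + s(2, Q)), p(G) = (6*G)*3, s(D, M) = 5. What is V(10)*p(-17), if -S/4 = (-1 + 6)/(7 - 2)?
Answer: -68/5 ≈ -13.600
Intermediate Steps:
S = -4 (S = -4*(-1 + 6)/(7 - 2) = -20/5 = -4*1 = -4)
p(G) = 18*G
V(Q) = (-4 + Q)/(9*(5 + Q)) (V(Q) = ((Q - 4)/(Q + 5))/9 = ((-4 + Q)/(5 + Q))/9 = (-4 + Q)/(9*(5 + Q)))
V(10)*p(-17) = ((-4 + 10)/(9*(5 + 10)))*(18*(-17)) = ((⅑)*6/15)*(-306) = ((⅑)*(1/15)*6)*(-306) = (2/45)*(-306) = -68/5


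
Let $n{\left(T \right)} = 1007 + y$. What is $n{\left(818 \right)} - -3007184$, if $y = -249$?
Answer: $3007942$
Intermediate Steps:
$n{\left(T \right)} = 758$ ($n{\left(T \right)} = 1007 - 249 = 758$)
$n{\left(818 \right)} - -3007184 = 758 - -3007184 = 758 + 3007184 = 3007942$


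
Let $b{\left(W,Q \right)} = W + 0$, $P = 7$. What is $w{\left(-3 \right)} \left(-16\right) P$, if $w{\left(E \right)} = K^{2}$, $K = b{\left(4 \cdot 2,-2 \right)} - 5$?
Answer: $-1008$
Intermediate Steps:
$b{\left(W,Q \right)} = W$
$K = 3$ ($K = 4 \cdot 2 - 5 = 8 - 5 = 3$)
$w{\left(E \right)} = 9$ ($w{\left(E \right)} = 3^{2} = 9$)
$w{\left(-3 \right)} \left(-16\right) P = 9 \left(-16\right) 7 = \left(-144\right) 7 = -1008$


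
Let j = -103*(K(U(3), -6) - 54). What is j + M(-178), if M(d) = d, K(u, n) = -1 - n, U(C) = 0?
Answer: 4869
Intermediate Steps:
j = 5047 (j = -103*((-1 - 1*(-6)) - 54) = -103*((-1 + 6) - 54) = -103*(5 - 54) = -103*(-49) = 5047)
j + M(-178) = 5047 - 178 = 4869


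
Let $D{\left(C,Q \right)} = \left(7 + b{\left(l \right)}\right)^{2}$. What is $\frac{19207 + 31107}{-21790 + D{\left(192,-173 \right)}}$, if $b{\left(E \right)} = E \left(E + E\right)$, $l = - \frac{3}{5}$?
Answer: $- \frac{31446250}{13581501} \approx -2.3154$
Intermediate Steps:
$l = - \frac{3}{5}$ ($l = \left(-3\right) \frac{1}{5} = - \frac{3}{5} \approx -0.6$)
$b{\left(E \right)} = 2 E^{2}$ ($b{\left(E \right)} = E 2 E = 2 E^{2}$)
$D{\left(C,Q \right)} = \frac{37249}{625}$ ($D{\left(C,Q \right)} = \left(7 + 2 \left(- \frac{3}{5}\right)^{2}\right)^{2} = \left(7 + 2 \cdot \frac{9}{25}\right)^{2} = \left(7 + \frac{18}{25}\right)^{2} = \left(\frac{193}{25}\right)^{2} = \frac{37249}{625}$)
$\frac{19207 + 31107}{-21790 + D{\left(192,-173 \right)}} = \frac{19207 + 31107}{-21790 + \frac{37249}{625}} = \frac{50314}{- \frac{13581501}{625}} = 50314 \left(- \frac{625}{13581501}\right) = - \frac{31446250}{13581501}$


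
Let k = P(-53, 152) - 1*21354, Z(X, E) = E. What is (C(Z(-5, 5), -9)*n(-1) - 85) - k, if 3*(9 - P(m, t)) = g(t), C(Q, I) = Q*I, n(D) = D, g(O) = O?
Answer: 64067/3 ≈ 21356.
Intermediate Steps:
C(Q, I) = I*Q
P(m, t) = 9 - t/3
k = -64187/3 (k = (9 - ⅓*152) - 1*21354 = (9 - 152/3) - 21354 = -125/3 - 21354 = -64187/3 ≈ -21396.)
(C(Z(-5, 5), -9)*n(-1) - 85) - k = (-9*5*(-1) - 85) - 1*(-64187/3) = (-45*(-1) - 85) + 64187/3 = (45 - 85) + 64187/3 = -40 + 64187/3 = 64067/3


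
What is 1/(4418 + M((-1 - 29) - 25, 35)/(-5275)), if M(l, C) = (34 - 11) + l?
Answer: 5275/23304982 ≈ 0.00022635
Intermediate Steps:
M(l, C) = 23 + l
1/(4418 + M((-1 - 29) - 25, 35)/(-5275)) = 1/(4418 + (23 + ((-1 - 29) - 25))/(-5275)) = 1/(4418 + (23 + (-30 - 25))*(-1/5275)) = 1/(4418 + (23 - 55)*(-1/5275)) = 1/(4418 - 32*(-1/5275)) = 1/(4418 + 32/5275) = 1/(23304982/5275) = 5275/23304982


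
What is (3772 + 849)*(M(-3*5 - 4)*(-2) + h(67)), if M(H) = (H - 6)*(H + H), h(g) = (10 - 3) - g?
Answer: -9057160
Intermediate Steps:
h(g) = 7 - g
M(H) = 2*H*(-6 + H) (M(H) = (-6 + H)*(2*H) = 2*H*(-6 + H))
(3772 + 849)*(M(-3*5 - 4)*(-2) + h(67)) = (3772 + 849)*((2*(-3*5 - 4)*(-6 + (-3*5 - 4)))*(-2) + (7 - 1*67)) = 4621*((2*(-15 - 4)*(-6 + (-15 - 4)))*(-2) + (7 - 67)) = 4621*((2*(-19)*(-6 - 19))*(-2) - 60) = 4621*((2*(-19)*(-25))*(-2) - 60) = 4621*(950*(-2) - 60) = 4621*(-1900 - 60) = 4621*(-1960) = -9057160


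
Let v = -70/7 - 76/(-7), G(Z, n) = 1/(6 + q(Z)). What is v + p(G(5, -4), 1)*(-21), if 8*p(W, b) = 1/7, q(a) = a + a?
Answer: 27/56 ≈ 0.48214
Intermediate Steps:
q(a) = 2*a
G(Z, n) = 1/(6 + 2*Z)
v = 6/7 (v = -70*1/7 - 76*(-1/7) = -10 + 76/7 = 6/7 ≈ 0.85714)
p(W, b) = 1/56 (p(W, b) = (1/8)/7 = (1/8)*(1/7) = 1/56)
v + p(G(5, -4), 1)*(-21) = 6/7 + (1/56)*(-21) = 6/7 - 3/8 = 27/56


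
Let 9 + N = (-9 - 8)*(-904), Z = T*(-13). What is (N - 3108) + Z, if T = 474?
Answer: 6089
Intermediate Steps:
Z = -6162 (Z = 474*(-13) = -6162)
N = 15359 (N = -9 + (-9 - 8)*(-904) = -9 - 17*(-904) = -9 + 15368 = 15359)
(N - 3108) + Z = (15359 - 3108) - 6162 = 12251 - 6162 = 6089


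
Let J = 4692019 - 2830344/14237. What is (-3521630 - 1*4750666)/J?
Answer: -117772678152/66797444159 ≈ -1.7631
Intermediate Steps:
J = 66797444159/14237 (J = 4692019 - 2830344*1/14237 = 4692019 - 2830344/14237 = 66797444159/14237 ≈ 4.6918e+6)
(-3521630 - 1*4750666)/J = (-3521630 - 1*4750666)/(66797444159/14237) = (-3521630 - 4750666)*(14237/66797444159) = -8272296*14237/66797444159 = -117772678152/66797444159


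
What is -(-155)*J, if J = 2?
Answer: 310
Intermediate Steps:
-(-155)*J = -(-155)*2 = -31*(-10) = 310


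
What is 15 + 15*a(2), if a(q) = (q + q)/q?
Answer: 45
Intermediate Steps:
a(q) = 2 (a(q) = (2*q)/q = 2)
15 + 15*a(2) = 15 + 15*2 = 15 + 30 = 45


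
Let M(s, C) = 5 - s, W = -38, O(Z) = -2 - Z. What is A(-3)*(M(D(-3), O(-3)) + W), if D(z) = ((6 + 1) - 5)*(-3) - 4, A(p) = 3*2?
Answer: -138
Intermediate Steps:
A(p) = 6
D(z) = -10 (D(z) = (7 - 5)*(-3) - 4 = 2*(-3) - 4 = -6 - 4 = -10)
A(-3)*(M(D(-3), O(-3)) + W) = 6*((5 - 1*(-10)) - 38) = 6*((5 + 10) - 38) = 6*(15 - 38) = 6*(-23) = -138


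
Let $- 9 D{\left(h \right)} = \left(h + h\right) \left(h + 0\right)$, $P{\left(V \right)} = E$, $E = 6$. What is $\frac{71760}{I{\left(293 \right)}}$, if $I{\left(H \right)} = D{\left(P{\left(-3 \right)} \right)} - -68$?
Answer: $1196$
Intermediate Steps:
$P{\left(V \right)} = 6$
$D{\left(h \right)} = - \frac{2 h^{2}}{9}$ ($D{\left(h \right)} = - \frac{\left(h + h\right) \left(h + 0\right)}{9} = - \frac{2 h h}{9} = - \frac{2 h^{2}}{9}$)
$I{\left(H \right)} = 60$ ($I{\left(H \right)} = - \frac{2 \cdot 6^{2}}{9} - -68 = \left(- \frac{2}{9}\right) 36 + 68 = -8 + 68 = 60$)
$\frac{71760}{I{\left(293 \right)}} = \frac{71760}{60} = 71760 \cdot \frac{1}{60} = 1196$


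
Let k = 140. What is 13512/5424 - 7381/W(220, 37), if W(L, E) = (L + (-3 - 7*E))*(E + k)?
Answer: 1463362/420021 ≈ 3.4840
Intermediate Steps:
W(L, E) = (140 + E)*(-3 + L - 7*E) (W(L, E) = (L + (-3 - 7*E))*(E + 140) = (-3 + L - 7*E)*(140 + E) = (140 + E)*(-3 + L - 7*E))
13512/5424 - 7381/W(220, 37) = 13512/5424 - 7381/(-420 - 983*37 - 7*37² + 140*220 + 37*220) = 13512*(1/5424) - 7381/(-420 - 36371 - 7*1369 + 30800 + 8140) = 563/226 - 7381/(-420 - 36371 - 9583 + 30800 + 8140) = 563/226 - 7381/(-7434) = 563/226 - 7381*(-1/7434) = 563/226 + 7381/7434 = 1463362/420021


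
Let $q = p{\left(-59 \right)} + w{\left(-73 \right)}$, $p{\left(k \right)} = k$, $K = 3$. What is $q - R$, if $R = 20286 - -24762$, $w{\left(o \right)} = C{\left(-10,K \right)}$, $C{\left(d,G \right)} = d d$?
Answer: $-45007$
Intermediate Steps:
$C{\left(d,G \right)} = d^{2}$
$w{\left(o \right)} = 100$ ($w{\left(o \right)} = \left(-10\right)^{2} = 100$)
$q = 41$ ($q = -59 + 100 = 41$)
$R = 45048$ ($R = 20286 + 24762 = 45048$)
$q - R = 41 - 45048 = -45007$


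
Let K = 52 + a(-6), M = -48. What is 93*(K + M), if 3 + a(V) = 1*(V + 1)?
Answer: -372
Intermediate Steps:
a(V) = -2 + V (a(V) = -3 + 1*(V + 1) = -3 + 1*(1 + V) = -3 + (1 + V) = -2 + V)
K = 44 (K = 52 + (-2 - 6) = 52 - 8 = 44)
93*(K + M) = 93*(44 - 48) = 93*(-4) = -372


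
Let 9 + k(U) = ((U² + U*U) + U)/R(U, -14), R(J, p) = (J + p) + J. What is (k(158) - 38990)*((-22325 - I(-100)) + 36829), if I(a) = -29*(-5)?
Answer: -84198390354/151 ≈ -5.5760e+8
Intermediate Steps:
I(a) = 145
R(J, p) = p + 2*J
k(U) = -9 + (U + 2*U²)/(-14 + 2*U) (k(U) = -9 + ((U² + U*U) + U)/(-14 + 2*U) = -9 + ((U² + U²) + U)/(-14 + 2*U) = -9 + (2*U² + U)/(-14 + 2*U) = -9 + (U + 2*U²)/(-14 + 2*U))
(k(158) - 38990)*((-22325 - I(-100)) + 36829) = ((63 + 158² - 17/2*158)/(-7 + 158) - 38990)*((-22325 - 1*145) + 36829) = ((63 + 24964 - 1343)/151 - 38990)*((-22325 - 145) + 36829) = ((1/151)*23684 - 38990)*(-22470 + 36829) = (23684/151 - 38990)*14359 = -5863806/151*14359 = -84198390354/151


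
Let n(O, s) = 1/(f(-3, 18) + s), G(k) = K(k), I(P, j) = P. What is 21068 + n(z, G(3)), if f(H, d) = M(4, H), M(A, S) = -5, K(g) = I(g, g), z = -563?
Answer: 42135/2 ≈ 21068.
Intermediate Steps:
K(g) = g
f(H, d) = -5
G(k) = k
n(O, s) = 1/(-5 + s)
21068 + n(z, G(3)) = 21068 + 1/(-5 + 3) = 21068 + 1/(-2) = 21068 - 1/2 = 42135/2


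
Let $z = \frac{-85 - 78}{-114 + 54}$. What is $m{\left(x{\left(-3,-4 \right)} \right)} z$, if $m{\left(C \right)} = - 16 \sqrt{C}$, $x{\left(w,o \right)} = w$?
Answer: $- \frac{652 i \sqrt{3}}{15} \approx - 75.286 i$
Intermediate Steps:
$z = \frac{163}{60}$ ($z = - \frac{163}{-60} = \left(-163\right) \left(- \frac{1}{60}\right) = \frac{163}{60} \approx 2.7167$)
$m{\left(x{\left(-3,-4 \right)} \right)} z = - 16 \sqrt{-3} \cdot \frac{163}{60} = - 16 i \sqrt{3} \cdot \frac{163}{60} = - \frac{652 i \sqrt{3}}{15}$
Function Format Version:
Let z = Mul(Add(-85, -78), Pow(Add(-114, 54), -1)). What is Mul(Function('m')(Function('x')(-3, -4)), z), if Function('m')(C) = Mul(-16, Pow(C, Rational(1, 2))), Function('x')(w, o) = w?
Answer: Mul(Rational(-652, 15), I, Pow(3, Rational(1, 2))) ≈ Mul(-75.286, I)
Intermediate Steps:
z = Rational(163, 60) (z = Mul(-163, Pow(-60, -1)) = Mul(-163, Rational(-1, 60)) = Rational(163, 60) ≈ 2.7167)
Mul(Function('m')(Function('x')(-3, -4)), z) = Mul(Mul(-16, Pow(-3, Rational(1, 2))), Rational(163, 60)) = Mul(Mul(-16, Mul(I, Pow(3, Rational(1, 2)))), Rational(163, 60)) = Mul(Mul(-16, I, Pow(3, Rational(1, 2))), Rational(163, 60)) = Mul(Rational(-652, 15), I, Pow(3, Rational(1, 2)))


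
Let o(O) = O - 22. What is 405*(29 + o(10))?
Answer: 6885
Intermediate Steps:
o(O) = -22 + O
405*(29 + o(10)) = 405*(29 + (-22 + 10)) = 405*(29 - 12) = 405*17 = 6885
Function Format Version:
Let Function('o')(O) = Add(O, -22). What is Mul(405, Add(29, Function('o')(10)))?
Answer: 6885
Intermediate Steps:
Function('o')(O) = Add(-22, O)
Mul(405, Add(29, Function('o')(10))) = Mul(405, Add(29, Add(-22, 10))) = Mul(405, Add(29, -12)) = Mul(405, 17) = 6885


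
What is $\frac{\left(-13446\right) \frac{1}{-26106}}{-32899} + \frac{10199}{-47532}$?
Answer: $- \frac{1460027575463}{6803899171068} \approx -0.21459$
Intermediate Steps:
$\frac{\left(-13446\right) \frac{1}{-26106}}{-32899} + \frac{10199}{-47532} = \left(-13446\right) \left(- \frac{1}{26106}\right) \left(- \frac{1}{32899}\right) + 10199 \left(- \frac{1}{47532}\right) = \frac{2241}{4351} \left(- \frac{1}{32899}\right) - \frac{10199}{47532} = - \frac{2241}{143143549} - \frac{10199}{47532} = - \frac{1460027575463}{6803899171068}$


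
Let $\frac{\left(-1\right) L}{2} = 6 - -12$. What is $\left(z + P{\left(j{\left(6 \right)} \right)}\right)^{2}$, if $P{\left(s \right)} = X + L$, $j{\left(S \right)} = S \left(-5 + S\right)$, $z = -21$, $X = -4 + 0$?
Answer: $3721$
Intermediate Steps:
$X = -4$
$L = -36$ ($L = - 2 \left(6 - -12\right) = - 2 \left(6 + 12\right) = \left(-2\right) 18 = -36$)
$P{\left(s \right)} = -40$ ($P{\left(s \right)} = -4 - 36 = -40$)
$\left(z + P{\left(j{\left(6 \right)} \right)}\right)^{2} = \left(-21 - 40\right)^{2} = \left(-61\right)^{2} = 3721$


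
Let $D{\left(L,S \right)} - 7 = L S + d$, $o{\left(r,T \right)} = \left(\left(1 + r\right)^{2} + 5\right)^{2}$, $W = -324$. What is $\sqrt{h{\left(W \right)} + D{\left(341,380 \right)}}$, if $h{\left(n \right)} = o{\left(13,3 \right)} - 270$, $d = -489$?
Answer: $\sqrt{169229} \approx 411.37$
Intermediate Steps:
$o{\left(r,T \right)} = \left(5 + \left(1 + r\right)^{2}\right)^{2}$
$h{\left(n \right)} = 40131$ ($h{\left(n \right)} = \left(5 + \left(1 + 13\right)^{2}\right)^{2} - 270 = \left(5 + 14^{2}\right)^{2} - 270 = \left(5 + 196\right)^{2} - 270 = 201^{2} - 270 = 40401 - 270 = 40131$)
$D{\left(L,S \right)} = -482 + L S$ ($D{\left(L,S \right)} = 7 + \left(L S - 489\right) = 7 + \left(-489 + L S\right) = -482 + L S$)
$\sqrt{h{\left(W \right)} + D{\left(341,380 \right)}} = \sqrt{40131 + \left(-482 + 341 \cdot 380\right)} = \sqrt{40131 + \left(-482 + 129580\right)} = \sqrt{40131 + 129098} = \sqrt{169229}$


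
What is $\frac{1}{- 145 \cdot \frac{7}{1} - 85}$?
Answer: $- \frac{1}{1100} \approx -0.00090909$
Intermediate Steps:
$\frac{1}{- 145 \cdot \frac{7}{1} - 85} = \frac{1}{- 145 \cdot 7 \cdot 1 - 85} = \frac{1}{\left(-145\right) 7 - 85} = \frac{1}{-1015 - 85} = \frac{1}{-1100} = - \frac{1}{1100}$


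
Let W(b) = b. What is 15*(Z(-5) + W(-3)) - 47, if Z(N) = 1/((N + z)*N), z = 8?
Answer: -93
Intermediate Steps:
Z(N) = 1/(N*(8 + N)) (Z(N) = 1/((N + 8)*N) = 1/((8 + N)*N) = 1/(N*(8 + N)))
15*(Z(-5) + W(-3)) - 47 = 15*(1/((-5)*(8 - 5)) - 3) - 47 = 15*(-⅕/3 - 3) - 47 = 15*(-⅕*⅓ - 3) - 47 = 15*(-1/15 - 3) - 47 = 15*(-46/15) - 47 = -46 - 47 = -93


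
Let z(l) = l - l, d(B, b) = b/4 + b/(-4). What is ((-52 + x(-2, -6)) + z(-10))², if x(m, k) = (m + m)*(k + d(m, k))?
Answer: 784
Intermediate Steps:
d(B, b) = 0 (d(B, b) = b*(¼) + b*(-¼) = b/4 - b/4 = 0)
z(l) = 0
x(m, k) = 2*k*m (x(m, k) = (m + m)*(k + 0) = (2*m)*k = 2*k*m)
((-52 + x(-2, -6)) + z(-10))² = ((-52 + 2*(-6)*(-2)) + 0)² = ((-52 + 24) + 0)² = (-28 + 0)² = (-28)² = 784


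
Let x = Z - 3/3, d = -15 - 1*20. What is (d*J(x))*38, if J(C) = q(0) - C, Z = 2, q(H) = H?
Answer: 1330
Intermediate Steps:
d = -35 (d = -15 - 20 = -35)
x = 1 (x = 2 - 3/3 = 2 - 1*1 = 2 - 1 = 1)
J(C) = -C (J(C) = 0 - C = -C)
(d*J(x))*38 = -(-35)*38 = -35*(-1)*38 = 35*38 = 1330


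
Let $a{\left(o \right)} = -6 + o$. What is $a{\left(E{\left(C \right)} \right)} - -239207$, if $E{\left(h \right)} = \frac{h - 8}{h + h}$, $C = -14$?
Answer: $\frac{3348825}{14} \approx 2.392 \cdot 10^{5}$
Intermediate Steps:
$E{\left(h \right)} = \frac{-8 + h}{2 h}$
$a{\left(E{\left(C \right)} \right)} - -239207 = \left(-6 + \frac{-8 - 14}{2 \left(-14\right)}\right) - -239207 = \left(-6 + \frac{1}{2} \left(- \frac{1}{14}\right) \left(-22\right)\right) + 239207 = \left(-6 + \frac{11}{14}\right) + 239207 = - \frac{73}{14} + 239207 = \frac{3348825}{14}$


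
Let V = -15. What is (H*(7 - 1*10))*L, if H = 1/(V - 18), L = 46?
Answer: 46/11 ≈ 4.1818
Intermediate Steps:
H = -1/33 (H = 1/(-15 - 18) = 1/(-33) = -1/33 ≈ -0.030303)
(H*(7 - 1*10))*L = -(7 - 1*10)/33*46 = -(7 - 10)/33*46 = -1/33*(-3)*46 = (1/11)*46 = 46/11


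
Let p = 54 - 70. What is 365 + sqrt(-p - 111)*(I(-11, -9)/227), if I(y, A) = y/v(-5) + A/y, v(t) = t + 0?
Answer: 365 + 166*I*sqrt(95)/12485 ≈ 365.0 + 0.12959*I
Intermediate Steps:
v(t) = t
p = -16
I(y, A) = -y/5 + A/y (I(y, A) = y/(-5) + A/y = y*(-1/5) + A/y = -y/5 + A/y)
365 + sqrt(-p - 111)*(I(-11, -9)/227) = 365 + sqrt(-1*(-16) - 111)*((-1/5*(-11) - 9/(-11))/227) = 365 + sqrt(16 - 111)*((11/5 - 9*(-1/11))*(1/227)) = 365 + sqrt(-95)*((11/5 + 9/11)*(1/227)) = 365 + (I*sqrt(95))*((166/55)*(1/227)) = 365 + (I*sqrt(95))*(166/12485) = 365 + 166*I*sqrt(95)/12485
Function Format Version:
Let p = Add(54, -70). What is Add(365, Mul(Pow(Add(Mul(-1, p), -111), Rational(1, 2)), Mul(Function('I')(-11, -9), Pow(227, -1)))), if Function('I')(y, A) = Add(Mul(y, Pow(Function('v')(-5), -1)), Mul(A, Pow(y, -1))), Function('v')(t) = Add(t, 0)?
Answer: Add(365, Mul(Rational(166, 12485), I, Pow(95, Rational(1, 2)))) ≈ Add(365.00, Mul(0.12959, I))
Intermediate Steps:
Function('v')(t) = t
p = -16
Function('I')(y, A) = Add(Mul(Rational(-1, 5), y), Mul(A, Pow(y, -1))) (Function('I')(y, A) = Add(Mul(y, Pow(-5, -1)), Mul(A, Pow(y, -1))) = Add(Mul(y, Rational(-1, 5)), Mul(A, Pow(y, -1))) = Add(Mul(Rational(-1, 5), y), Mul(A, Pow(y, -1))))
Add(365, Mul(Pow(Add(Mul(-1, p), -111), Rational(1, 2)), Mul(Function('I')(-11, -9), Pow(227, -1)))) = Add(365, Mul(Pow(Add(Mul(-1, -16), -111), Rational(1, 2)), Mul(Add(Mul(Rational(-1, 5), -11), Mul(-9, Pow(-11, -1))), Pow(227, -1)))) = Add(365, Mul(Pow(Add(16, -111), Rational(1, 2)), Mul(Add(Rational(11, 5), Mul(-9, Rational(-1, 11))), Rational(1, 227)))) = Add(365, Mul(Pow(-95, Rational(1, 2)), Mul(Add(Rational(11, 5), Rational(9, 11)), Rational(1, 227)))) = Add(365, Mul(Mul(I, Pow(95, Rational(1, 2))), Mul(Rational(166, 55), Rational(1, 227)))) = Add(365, Mul(Mul(I, Pow(95, Rational(1, 2))), Rational(166, 12485))) = Add(365, Mul(Rational(166, 12485), I, Pow(95, Rational(1, 2))))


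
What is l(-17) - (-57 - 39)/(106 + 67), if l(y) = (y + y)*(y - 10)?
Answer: 158910/173 ≈ 918.55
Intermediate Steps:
l(y) = 2*y*(-10 + y) (l(y) = (2*y)*(-10 + y) = 2*y*(-10 + y))
l(-17) - (-57 - 39)/(106 + 67) = 2*(-17)*(-10 - 17) - (-57 - 39)/(106 + 67) = 2*(-17)*(-27) - (-96)/173 = 918 - (-96)/173 = 918 - 1*(-96/173) = 918 + 96/173 = 158910/173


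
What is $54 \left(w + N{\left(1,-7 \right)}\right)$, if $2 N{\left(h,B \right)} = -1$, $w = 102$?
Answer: $5481$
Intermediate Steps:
$N{\left(h,B \right)} = - \frac{1}{2}$ ($N{\left(h,B \right)} = \frac{1}{2} \left(-1\right) = - \frac{1}{2}$)
$54 \left(w + N{\left(1,-7 \right)}\right) = 54 \left(102 - \frac{1}{2}\right) = 54 \cdot \frac{203}{2} = 5481$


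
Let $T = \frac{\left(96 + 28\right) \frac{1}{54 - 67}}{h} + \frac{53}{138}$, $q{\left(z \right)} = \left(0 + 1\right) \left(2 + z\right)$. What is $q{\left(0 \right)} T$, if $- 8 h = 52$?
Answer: $\frac{43181}{11661} \approx 3.703$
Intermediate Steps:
$h = - \frac{13}{2}$ ($h = \left(- \frac{1}{8}\right) 52 = - \frac{13}{2} \approx -6.5$)
$q{\left(z \right)} = 2 + z$ ($q{\left(z \right)} = 1 \left(2 + z\right) = 2 + z$)
$T = \frac{43181}{23322}$ ($T = \frac{\left(96 + 28\right) \frac{1}{54 - 67}}{- \frac{13}{2}} + \frac{53}{138} = \frac{124}{-13} \left(- \frac{2}{13}\right) + 53 \cdot \frac{1}{138} = 124 \left(- \frac{1}{13}\right) \left(- \frac{2}{13}\right) + \frac{53}{138} = \left(- \frac{124}{13}\right) \left(- \frac{2}{13}\right) + \frac{53}{138} = \frac{248}{169} + \frac{53}{138} = \frac{43181}{23322} \approx 1.8515$)
$q{\left(0 \right)} T = \left(2 + 0\right) \frac{43181}{23322} = 2 \cdot \frac{43181}{23322} = \frac{43181}{11661}$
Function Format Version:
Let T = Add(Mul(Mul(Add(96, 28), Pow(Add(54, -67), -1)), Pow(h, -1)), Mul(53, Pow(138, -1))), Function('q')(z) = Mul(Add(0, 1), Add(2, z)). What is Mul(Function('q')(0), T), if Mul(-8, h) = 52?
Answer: Rational(43181, 11661) ≈ 3.7030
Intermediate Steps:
h = Rational(-13, 2) (h = Mul(Rational(-1, 8), 52) = Rational(-13, 2) ≈ -6.5000)
Function('q')(z) = Add(2, z) (Function('q')(z) = Mul(1, Add(2, z)) = Add(2, z))
T = Rational(43181, 23322) (T = Add(Mul(Mul(Add(96, 28), Pow(Add(54, -67), -1)), Pow(Rational(-13, 2), -1)), Mul(53, Pow(138, -1))) = Add(Mul(Mul(124, Pow(-13, -1)), Rational(-2, 13)), Mul(53, Rational(1, 138))) = Add(Mul(Mul(124, Rational(-1, 13)), Rational(-2, 13)), Rational(53, 138)) = Add(Mul(Rational(-124, 13), Rational(-2, 13)), Rational(53, 138)) = Add(Rational(248, 169), Rational(53, 138)) = Rational(43181, 23322) ≈ 1.8515)
Mul(Function('q')(0), T) = Mul(Add(2, 0), Rational(43181, 23322)) = Mul(2, Rational(43181, 23322)) = Rational(43181, 11661)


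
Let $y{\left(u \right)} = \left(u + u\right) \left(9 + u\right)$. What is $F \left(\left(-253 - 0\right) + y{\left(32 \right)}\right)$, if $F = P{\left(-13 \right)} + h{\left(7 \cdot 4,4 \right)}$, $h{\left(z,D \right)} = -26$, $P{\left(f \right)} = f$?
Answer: $-92469$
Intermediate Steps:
$y{\left(u \right)} = 2 u \left(9 + u\right)$
$F = -39$ ($F = -13 - 26 = -39$)
$F \left(\left(-253 - 0\right) + y{\left(32 \right)}\right) = - 39 \left(\left(-253 - 0\right) + 2 \cdot 32 \left(9 + 32\right)\right) = - 39 \left(\left(-253 + 0\right) + 2 \cdot 32 \cdot 41\right) = - 39 \left(-253 + 2624\right) = \left(-39\right) 2371 = -92469$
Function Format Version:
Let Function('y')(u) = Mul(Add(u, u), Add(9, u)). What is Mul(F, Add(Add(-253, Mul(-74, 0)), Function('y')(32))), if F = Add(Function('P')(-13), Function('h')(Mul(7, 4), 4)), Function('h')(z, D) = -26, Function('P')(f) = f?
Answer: -92469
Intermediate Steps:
Function('y')(u) = Mul(2, u, Add(9, u)) (Function('y')(u) = Mul(Mul(2, u), Add(9, u)) = Mul(2, u, Add(9, u)))
F = -39 (F = Add(-13, -26) = -39)
Mul(F, Add(Add(-253, Mul(-74, 0)), Function('y')(32))) = Mul(-39, Add(Add(-253, Mul(-74, 0)), Mul(2, 32, Add(9, 32)))) = Mul(-39, Add(Add(-253, 0), Mul(2, 32, 41))) = Mul(-39, Add(-253, 2624)) = Mul(-39, 2371) = -92469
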